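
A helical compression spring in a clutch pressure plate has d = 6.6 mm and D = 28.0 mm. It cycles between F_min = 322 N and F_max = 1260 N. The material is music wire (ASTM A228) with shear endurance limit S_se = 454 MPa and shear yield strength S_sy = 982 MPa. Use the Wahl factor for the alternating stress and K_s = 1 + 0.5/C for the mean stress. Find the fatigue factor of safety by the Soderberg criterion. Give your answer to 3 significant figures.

C = D/d = 28.0/6.6 = 4.2424; K_W = (4C−1)/(4C−4)+0.615/C = 1.3763; K_s = 1+0.5/C = 1.1179
F_a = (F_max−F_min)/2 = 469 N; F_m = (F_max+F_min)/2 = 791 N
τ_a = K_W·8F_aD/(πd³) = 1.3763 × 116.32 = 160.08 MPa
τ_m = K_s·8F_mD/(πd³) = 1.1179 × 196.17 = 219.3 MPa
Soderberg: 1/n_f = τ_a/S_se + τ_m/S_sy = 160.08/454 + 219.3/982 = 0.35260 + 0.22331 = 0.57592
n_f = 1/0.57592 = 1.736

1.74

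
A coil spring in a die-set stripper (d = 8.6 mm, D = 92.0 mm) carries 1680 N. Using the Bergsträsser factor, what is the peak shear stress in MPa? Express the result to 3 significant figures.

697 MPa

Spring index C = D/d = 92.0/8.6 = 10.6977
K_B = (4C+2)/(4C−3) = 44.791/39.791 = 1.1257
τ₀ = 8FD/(πd³) = 8·1680·92.0/(π·8.6³) = 1.23648e+06/1998.2 = 618.79 MPa
τ_max = K·τ₀ = 1.1257 × 618.79 = 696.54 MPa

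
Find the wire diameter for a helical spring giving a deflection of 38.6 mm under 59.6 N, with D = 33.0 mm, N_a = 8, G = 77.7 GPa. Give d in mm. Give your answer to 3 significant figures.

Required rate k = F/δ = 59.6/38.6 = 1.544 N/mm
d = (8D³N_a·k / G)^(1/4) = (8·33.0³·8·1.544 / (77.7×10³))^0.25
  = (45.705)^0.25 = 2.6001 mm

2.60 mm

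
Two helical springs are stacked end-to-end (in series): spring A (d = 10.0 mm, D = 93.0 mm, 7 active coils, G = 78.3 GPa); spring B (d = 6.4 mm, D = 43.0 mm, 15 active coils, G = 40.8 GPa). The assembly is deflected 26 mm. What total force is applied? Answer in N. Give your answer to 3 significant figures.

132 N

k_A = Gd⁴/(8D³N_a) = (78.3×10³)(10.0⁴)/(8·93.0³·7) = 17.383 N/mm
k_B = Gd⁴/(8D³N_a) = (40.8×10³)(6.4⁴)/(8·43.0³·15) = 7.1745 N/mm
Series: 1/k_eq = 1/17.383 + 1/7.1745 = 0.19691; k_eq = 5.0785 N/mm
F = k_eq·δ = 5.0785·26 = 132.04 N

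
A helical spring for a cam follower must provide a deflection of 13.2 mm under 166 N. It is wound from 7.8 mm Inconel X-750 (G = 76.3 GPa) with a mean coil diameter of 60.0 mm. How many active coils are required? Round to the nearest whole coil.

13

Required rate k = F/δ = 166/13.2 = 12.576 N/mm
N_a = Gd⁴/(8D³k) = (76.3×10³ × 7.8⁴)/(8 × 60.0³ × 12.576)
    = 2.82425e+08 / 2.17309e+07 = 13 → 13 coils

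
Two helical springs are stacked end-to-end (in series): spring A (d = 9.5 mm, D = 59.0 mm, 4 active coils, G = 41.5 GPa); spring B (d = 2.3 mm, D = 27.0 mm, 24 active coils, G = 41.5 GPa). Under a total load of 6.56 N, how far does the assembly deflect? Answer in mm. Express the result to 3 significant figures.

k_A = Gd⁴/(8D³N_a) = (41.5×10³)(9.5⁴)/(8·59.0³·4) = 51.432 N/mm
k_B = Gd⁴/(8D³N_a) = (41.5×10³)(2.3⁴)/(8·27.0³·24) = 0.3073 N/mm
Series: 1/k_eq = 1/51.432 + 1/0.3073 = 3.2736; k_eq = 0.30548 N/mm
δ = F/k_eq = 6.56/0.30548 = 21.475 mm

21.5 mm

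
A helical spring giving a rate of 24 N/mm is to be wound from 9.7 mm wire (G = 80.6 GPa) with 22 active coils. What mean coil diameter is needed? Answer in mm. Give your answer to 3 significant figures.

D = (Gd⁴/(8N_a·k))^(1/3) = (80.6×10³·9.7⁴/(8·22·24))^(1/3)
  = (168927)^(1/3) = 55.2797 mm

55.3 mm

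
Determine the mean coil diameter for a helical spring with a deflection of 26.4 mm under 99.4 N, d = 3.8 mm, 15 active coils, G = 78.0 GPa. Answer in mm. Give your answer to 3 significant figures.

33.0 mm

Required rate k = F/δ = 99.4/26.4 = 3.7652 N/mm
D = (Gd⁴/(8N_a·k))^(1/3) = (78.0×10³·3.8⁴/(8·15·3.7652))^(1/3)
  = (35996.9)^(1/3) = 33.0183 mm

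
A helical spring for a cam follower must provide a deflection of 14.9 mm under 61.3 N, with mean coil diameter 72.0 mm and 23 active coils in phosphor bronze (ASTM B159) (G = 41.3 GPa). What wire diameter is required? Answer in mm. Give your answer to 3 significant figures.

Required rate k = F/δ = 61.3/14.9 = 4.1141 N/mm
d = (8D³N_a·k / G)^(1/4) = (8·72.0³·23·4.1141 / (41.3×10³))^0.25
  = (6841.3)^0.25 = 9.0946 mm

9.09 mm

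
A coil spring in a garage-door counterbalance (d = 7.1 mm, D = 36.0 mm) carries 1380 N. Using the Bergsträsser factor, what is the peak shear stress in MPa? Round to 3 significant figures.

Spring index C = D/d = 36.0/7.1 = 5.0704
K_B = (4C+2)/(4C−3) = 22.282/17.282 = 1.2893
τ₀ = 8FD/(πd³) = 8·1380·36.0/(π·7.1³) = 397440/1124.4 = 353.47 MPa
τ_max = K·τ₀ = 1.2893 × 353.47 = 455.73 MPa

456 MPa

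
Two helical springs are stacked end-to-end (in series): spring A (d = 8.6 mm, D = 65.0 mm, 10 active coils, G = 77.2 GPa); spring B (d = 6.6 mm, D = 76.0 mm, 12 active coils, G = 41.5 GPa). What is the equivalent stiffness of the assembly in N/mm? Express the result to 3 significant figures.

1.70 N/mm

k_A = Gd⁴/(8D³N_a) = (77.2×10³)(8.6⁴)/(8·65.0³·10) = 19.221 N/mm
k_B = Gd⁴/(8D³N_a) = (41.5×10³)(6.6⁴)/(8·76.0³·12) = 1.8686 N/mm
Series: 1/k_eq = 1/19.221 + 1/1.8686 = 0.58719; k_eq = 1.703 N/mm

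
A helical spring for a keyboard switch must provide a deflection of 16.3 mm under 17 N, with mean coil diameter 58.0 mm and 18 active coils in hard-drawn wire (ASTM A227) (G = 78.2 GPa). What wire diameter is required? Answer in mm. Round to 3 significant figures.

Required rate k = F/δ = 17/16.3 = 1.0429 N/mm
d = (8D³N_a·k / G)^(1/4) = (8·58.0³·18·1.0429 / (78.2×10³))^0.25
  = (374.71)^0.25 = 4.3997 mm

4.40 mm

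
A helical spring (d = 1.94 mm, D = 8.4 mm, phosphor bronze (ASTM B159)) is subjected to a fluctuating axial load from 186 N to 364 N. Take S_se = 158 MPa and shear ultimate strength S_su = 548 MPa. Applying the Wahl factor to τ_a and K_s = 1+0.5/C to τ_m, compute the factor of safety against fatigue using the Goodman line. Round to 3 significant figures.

C = D/d = 8.4/1.94 = 4.3299; K_W = (4C−1)/(4C−4)+0.615/C = 1.3673; K_s = 1+0.5/C = 1.1155
F_a = (F_max−F_min)/2 = 89 N; F_m = (F_max+F_min)/2 = 275 N
τ_a = K_W·8F_aD/(πd³) = 1.3673 × 260.74 = 356.5 MPa
τ_m = K_s·8F_mD/(πd³) = 1.1155 × 805.65 = 898.68 MPa
Goodman: 1/n_f = τ_a/S_se + τ_m/S_su = 356.5/158 + 898.68/548 = 2.25632 + 1.63994 = 3.8963
n_f = 1/3.8963 = 0.2567

0.257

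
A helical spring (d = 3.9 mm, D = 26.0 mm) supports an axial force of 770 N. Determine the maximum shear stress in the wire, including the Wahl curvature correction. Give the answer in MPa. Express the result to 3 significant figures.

Spring index C = D/d = 26.0/3.9 = 6.6667
K_W = (4C−1)/(4C−4) + 0.615/C = 25.667/22.667 + 0.0922 = 1.2246
τ₀ = 8FD/(πd³) = 8·770·26.0/(π·3.9³) = 160160/186.36 = 859.43 MPa
τ_max = K·τ₀ = 1.2246 × 859.43 = 1052.5 MPa

1050 MPa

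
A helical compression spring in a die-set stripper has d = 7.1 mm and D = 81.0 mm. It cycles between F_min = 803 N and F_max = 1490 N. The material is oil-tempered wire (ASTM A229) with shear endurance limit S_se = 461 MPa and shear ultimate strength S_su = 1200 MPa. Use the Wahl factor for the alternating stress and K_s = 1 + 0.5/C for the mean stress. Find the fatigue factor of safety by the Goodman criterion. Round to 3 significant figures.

C = D/d = 81.0/7.1 = 11.4085; K_W = (4C−1)/(4C−4)+0.615/C = 1.1260; K_s = 1+0.5/C = 1.0438
F_a = (F_max−F_min)/2 = 343.5 N; F_m = (F_max+F_min)/2 = 1146.5 N
τ_a = K_W·8F_aD/(πd³) = 1.1260 × 197.96 = 222.9 MPa
τ_m = K_s·8F_mD/(πd³) = 1.0438 × 660.73 = 689.69 MPa
Goodman: 1/n_f = τ_a/S_se + τ_m/S_su = 222.9/461 + 689.69/1200 = 0.48350 + 0.57474 = 1.0582
n_f = 1/1.0582 = 0.945

0.945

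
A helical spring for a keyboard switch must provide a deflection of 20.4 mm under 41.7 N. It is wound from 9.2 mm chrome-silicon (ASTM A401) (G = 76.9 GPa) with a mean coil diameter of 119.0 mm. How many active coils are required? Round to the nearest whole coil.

Required rate k = F/δ = 41.7/20.4 = 2.0441 N/mm
N_a = Gd⁴/(8D³k) = (76.9×10³ × 9.2⁴)/(8 × 119.0³ × 2.0441)
    = 5.50906e+08 / 2.75573e+07 = 19.99 → 20 coils

20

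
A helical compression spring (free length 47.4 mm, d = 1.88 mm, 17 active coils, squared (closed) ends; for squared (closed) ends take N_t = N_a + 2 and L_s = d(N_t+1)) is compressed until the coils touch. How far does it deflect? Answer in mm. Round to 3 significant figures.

9.80 mm

N_t = 19; L_s = 1.88·20 = 37.6 mm
δ_solid = L₀ − L_s = 47.4 − 37.6 = 9.8 mm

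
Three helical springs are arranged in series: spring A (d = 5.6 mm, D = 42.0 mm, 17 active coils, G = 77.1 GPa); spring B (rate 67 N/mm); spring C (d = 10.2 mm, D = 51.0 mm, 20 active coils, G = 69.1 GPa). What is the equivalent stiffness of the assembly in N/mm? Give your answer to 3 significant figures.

k_A = Gd⁴/(8D³N_a) = (77.1×10³)(5.6⁴)/(8·42.0³·17) = 7.5252 N/mm
k_C = Gd⁴/(8D³N_a) = (69.1×10³)(10.2⁴)/(8·51.0³·20) = 35.241 N/mm
Series: 1/k_eq = 1/7.5252 + 1/67 + 1/35.241 = 0.17619; k_eq = 5.6758 N/mm

5.68 N/mm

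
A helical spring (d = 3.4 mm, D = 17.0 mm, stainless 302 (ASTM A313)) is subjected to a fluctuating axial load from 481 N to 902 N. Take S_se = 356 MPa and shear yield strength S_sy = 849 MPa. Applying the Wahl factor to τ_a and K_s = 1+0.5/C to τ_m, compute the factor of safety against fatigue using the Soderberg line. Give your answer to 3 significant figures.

0.543

C = D/d = 17.0/3.4 = 5.0000; K_W = (4C−1)/(4C−4)+0.615/C = 1.3105; K_s = 1+0.5/C = 1.1000
F_a = (F_max−F_min)/2 = 210.5 N; F_m = (F_max+F_min)/2 = 691.5 N
τ_a = K_W·8F_aD/(πd³) = 1.3105 × 231.85 = 303.84 MPa
τ_m = K_s·8F_mD/(πd³) = 1.1000 × 761.63 = 837.79 MPa
Soderberg: 1/n_f = τ_a/S_se + τ_m/S_sy = 303.84/356 + 837.79/849 = 0.85348 + 0.98680 = 1.8403
n_f = 1/1.8403 = 0.5434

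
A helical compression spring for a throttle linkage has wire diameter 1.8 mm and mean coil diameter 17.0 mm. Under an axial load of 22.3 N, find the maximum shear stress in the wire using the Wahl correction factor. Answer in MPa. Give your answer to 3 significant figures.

191 MPa

Spring index C = D/d = 17.0/1.8 = 9.4444
K_W = (4C−1)/(4C−4) + 0.615/C = 36.778/33.778 + 0.0651 = 1.1539
τ₀ = 8FD/(πd³) = 8·22.3·17.0/(π·1.8³) = 3032.8/18.322 = 165.53 MPa
τ_max = K·τ₀ = 1.1539 × 165.53 = 191.01 MPa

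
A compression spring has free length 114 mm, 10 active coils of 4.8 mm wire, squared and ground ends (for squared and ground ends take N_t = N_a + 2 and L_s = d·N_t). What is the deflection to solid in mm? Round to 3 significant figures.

56.4 mm

N_t = 12; L_s = 4.8·12 = 57.6 mm
δ_solid = L₀ − L_s = 114 − 57.6 = 56.4 mm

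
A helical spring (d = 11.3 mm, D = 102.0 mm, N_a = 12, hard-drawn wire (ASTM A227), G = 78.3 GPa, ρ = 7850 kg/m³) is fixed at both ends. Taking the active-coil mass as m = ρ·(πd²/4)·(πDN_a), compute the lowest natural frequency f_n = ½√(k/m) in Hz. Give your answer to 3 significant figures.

32.2 Hz

k = Gd⁴/(8D³N_a) = (78.3×10³)(11.3⁴)/(8·102.0³·12) = 12.532 N/mm = 12532 N/m
Wire length L = πDN_a = π·102.0·12 = 3845.3 mm
m = ρ·(πd²/4)·L = 7850 × 100.29×10⁻⁶ m² × 3.8453 m = 3.0272 kg
f_n = ½√(k/m) = 0.5·√(12532/3.0272) = 0.5·√(4139.6) = 32.17 Hz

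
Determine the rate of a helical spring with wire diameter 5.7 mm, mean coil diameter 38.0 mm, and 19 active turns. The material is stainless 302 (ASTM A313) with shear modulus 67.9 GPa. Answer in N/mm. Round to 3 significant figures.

8.59 N/mm

k = Gd⁴/(8D³N_a) = (67.9×10³ × 5.7⁴) / (8 × 38.0³ × 19)
  = 7.16752e+07 / 8.34054e+06 = 8.5936 N/mm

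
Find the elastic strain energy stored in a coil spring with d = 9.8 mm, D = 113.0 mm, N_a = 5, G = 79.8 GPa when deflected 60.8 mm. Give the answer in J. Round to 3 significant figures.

k = Gd⁴/(8D³N_a) = (79.8×10³)(9.8⁴)/(8·113.0³·5) = 12.753 N/mm
U = ½kδ² = 0.5 × 12.753 × 60.8² = 23572 N·mm = 23.572 J

23.6 J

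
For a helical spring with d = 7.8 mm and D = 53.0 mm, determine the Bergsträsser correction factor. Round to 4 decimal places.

C = D/d = 53.0/7.8 = 6.7949
K_B = (4C+2)/(4C−3) = 29.179/24.179 = 1.2068

1.2068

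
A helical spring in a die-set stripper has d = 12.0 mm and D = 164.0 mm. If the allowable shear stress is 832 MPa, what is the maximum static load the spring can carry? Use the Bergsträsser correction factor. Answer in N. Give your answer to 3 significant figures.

3140 N

C = D/d = 164.0/12.0 = 13.6667
K_B = (4C+2)/(4C−3) = 56.667/51.667 = 1.0968
τ_max = K·8FD/(πd³) → F_max = τ_allow·πd³/(8DK)
F_max = 832·π·12.0³/(8·164.0·1.0968) = 4.5167e+06/1439 = 3138.8 N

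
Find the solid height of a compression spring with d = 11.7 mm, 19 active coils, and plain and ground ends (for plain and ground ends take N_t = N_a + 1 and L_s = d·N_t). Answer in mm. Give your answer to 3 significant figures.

plain and ground ends: N_t = N_a + 1 = 19 + 1 = 20
L_s = d·N_t = 11.7 × 20 = 234 mm

234 mm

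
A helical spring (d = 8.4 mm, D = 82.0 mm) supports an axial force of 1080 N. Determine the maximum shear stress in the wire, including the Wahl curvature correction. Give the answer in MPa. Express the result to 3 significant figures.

437 MPa

Spring index C = D/d = 82.0/8.4 = 9.7619
K_W = (4C−1)/(4C−4) + 0.615/C = 38.048/35.048 + 0.0630 = 1.1486
τ₀ = 8FD/(πd³) = 8·1080·82.0/(π·8.4³) = 708480/1862 = 380.49 MPa
τ_max = K·τ₀ = 1.1486 × 380.49 = 437.03 MPa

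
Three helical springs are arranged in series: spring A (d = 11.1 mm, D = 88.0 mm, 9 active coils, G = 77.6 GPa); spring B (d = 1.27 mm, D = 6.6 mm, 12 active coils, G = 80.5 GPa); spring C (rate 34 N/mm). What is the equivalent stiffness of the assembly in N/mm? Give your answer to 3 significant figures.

k_A = Gd⁴/(8D³N_a) = (77.6×10³)(11.1⁴)/(8·88.0³·9) = 24.009 N/mm
k_B = Gd⁴/(8D³N_a) = (80.5×10³)(1.27⁴)/(8·6.6³·12) = 7.5877 N/mm
Series: 1/k_eq = 1/24.009 + 1/7.5877 + 1/34 = 0.20286; k_eq = 4.9296 N/mm

4.93 N/mm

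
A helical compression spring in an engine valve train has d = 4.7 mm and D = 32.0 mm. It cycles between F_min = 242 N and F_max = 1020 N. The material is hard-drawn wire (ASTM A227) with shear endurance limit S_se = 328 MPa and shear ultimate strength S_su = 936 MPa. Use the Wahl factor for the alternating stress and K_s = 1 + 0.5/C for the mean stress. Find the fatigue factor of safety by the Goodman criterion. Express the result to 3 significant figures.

0.587

C = D/d = 32.0/4.7 = 6.8085; K_W = (4C−1)/(4C−4)+0.615/C = 1.2194; K_s = 1+0.5/C = 1.0734
F_a = (F_max−F_min)/2 = 389 N; F_m = (F_max+F_min)/2 = 631 N
τ_a = K_W·8F_aD/(πd³) = 1.2194 × 305.31 = 372.31 MPa
τ_m = K_s·8F_mD/(πd³) = 1.0734 × 495.25 = 531.62 MPa
Goodman: 1/n_f = τ_a/S_se + τ_m/S_su = 372.31/328 + 531.62/936 = 1.13510 + 0.56797 = 1.7031
n_f = 1/1.7031 = 0.5872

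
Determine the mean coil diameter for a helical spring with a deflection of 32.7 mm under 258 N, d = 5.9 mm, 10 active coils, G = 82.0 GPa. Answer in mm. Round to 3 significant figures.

54.0 mm

Required rate k = F/δ = 258/32.7 = 7.8899 N/mm
D = (Gd⁴/(8N_a·k))^(1/3) = (82.0×10³·5.9⁴/(8·10·7.8899))^(1/3)
  = (157420)^(1/3) = 53.9950 mm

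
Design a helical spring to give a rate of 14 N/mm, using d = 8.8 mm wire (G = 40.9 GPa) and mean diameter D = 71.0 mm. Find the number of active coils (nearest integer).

N_a = Gd⁴/(8D³k) = (40.9×10³ × 8.8⁴)/(8 × 71.0³ × 14)
    = 2.45275e+08 / 4.0086e+07 = 6.119 → 6 coils

6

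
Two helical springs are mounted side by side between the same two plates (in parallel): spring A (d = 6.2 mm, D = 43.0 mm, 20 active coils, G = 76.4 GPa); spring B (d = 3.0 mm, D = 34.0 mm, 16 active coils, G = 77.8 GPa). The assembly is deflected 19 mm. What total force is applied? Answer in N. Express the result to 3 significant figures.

k_A = Gd⁴/(8D³N_a) = (76.4×10³)(6.2⁴)/(8·43.0³·20) = 8.8743 N/mm
k_B = Gd⁴/(8D³N_a) = (77.8×10³)(3.0⁴)/(8·34.0³·16) = 1.2526 N/mm
Parallel: k_eq = 8.8743 + 1.2526 = 10.127 N/mm
F = k_eq·δ = 10.127·19 = 192.41 N

192 N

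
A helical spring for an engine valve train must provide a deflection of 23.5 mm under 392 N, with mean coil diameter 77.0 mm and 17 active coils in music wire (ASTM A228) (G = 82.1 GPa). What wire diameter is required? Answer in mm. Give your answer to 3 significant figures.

10.6 mm

Required rate k = F/δ = 392/23.5 = 16.681 N/mm
d = (8D³N_a·k / G)^(1/4) = (8·77.0³·17·16.681 / (82.1×10³))^0.25
  = (12615)^0.25 = 10.5979 mm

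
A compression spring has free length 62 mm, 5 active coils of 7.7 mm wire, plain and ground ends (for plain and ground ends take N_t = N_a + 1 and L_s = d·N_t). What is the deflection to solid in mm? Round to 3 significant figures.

15.8 mm

N_t = 6; L_s = 7.7·6 = 46.2 mm
δ_solid = L₀ − L_s = 62 − 46.2 = 15.8 mm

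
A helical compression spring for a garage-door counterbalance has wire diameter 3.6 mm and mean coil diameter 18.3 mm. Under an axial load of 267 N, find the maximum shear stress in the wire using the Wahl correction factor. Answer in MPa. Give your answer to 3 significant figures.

Spring index C = D/d = 18.3/3.6 = 5.0833
K_W = (4C−1)/(4C−4) + 0.615/C = 19.333/16.333 + 0.1210 = 1.3047
τ₀ = 8FD/(πd³) = 8·267·18.3/(π·3.6³) = 39088.8/146.57 = 266.68 MPa
τ_max = K·τ₀ = 1.3047 × 266.68 = 347.93 MPa

348 MPa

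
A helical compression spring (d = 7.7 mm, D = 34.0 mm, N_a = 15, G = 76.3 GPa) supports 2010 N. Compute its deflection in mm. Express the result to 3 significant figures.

k = Gd⁴/(8D³N_a) = (76.3×10³)(7.7⁴)/(8·34.0³·15) = 56.868 N/mm
δ = F/k = 2010 / 56.868 = 35.345 mm

35.3 mm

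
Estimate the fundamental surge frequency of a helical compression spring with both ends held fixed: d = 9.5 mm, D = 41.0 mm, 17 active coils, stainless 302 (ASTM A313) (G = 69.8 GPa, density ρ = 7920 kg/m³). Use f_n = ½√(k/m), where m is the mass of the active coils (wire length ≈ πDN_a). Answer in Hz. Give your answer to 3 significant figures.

k = Gd⁴/(8D³N_a) = (69.8×10³)(9.5⁴)/(8·41.0³·17) = 60.654 N/mm = 60654 N/m
Wire length L = πDN_a = π·41.0·17 = 2189.7 mm
m = ρ·(πd²/4)·L = 7920 × 70.882×10⁻⁶ m² × 2.1897 m = 1.2293 kg
f_n = ½√(k/m) = 0.5·√(60654/1.2293) = 0.5·√(49342) = 111.07 Hz

111 Hz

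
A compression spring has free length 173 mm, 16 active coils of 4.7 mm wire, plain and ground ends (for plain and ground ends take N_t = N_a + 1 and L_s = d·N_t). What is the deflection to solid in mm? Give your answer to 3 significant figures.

N_t = 17; L_s = 4.7·17 = 79.9 mm
δ_solid = L₀ − L_s = 173 − 79.9 = 93.1 mm

93.1 mm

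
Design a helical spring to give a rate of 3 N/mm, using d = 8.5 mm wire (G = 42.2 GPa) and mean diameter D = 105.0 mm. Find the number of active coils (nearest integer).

N_a = Gd⁴/(8D³k) = (42.2×10³ × 8.5⁴)/(8 × 105.0³ × 3)
    = 2.20287e+08 / 2.7783e+07 = 7.929 → 8 coils

8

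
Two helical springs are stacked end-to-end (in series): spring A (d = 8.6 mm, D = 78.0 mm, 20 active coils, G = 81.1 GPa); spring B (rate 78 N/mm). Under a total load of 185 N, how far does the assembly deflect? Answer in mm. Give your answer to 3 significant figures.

k_A = Gd⁴/(8D³N_a) = (81.1×10³)(8.6⁴)/(8·78.0³·20) = 5.8427 N/mm
Series: 1/k_eq = 1/5.8427 + 1/78 = 0.18398; k_eq = 5.4355 N/mm
δ = F/k_eq = 185/5.4355 = 34.035 mm

34.0 mm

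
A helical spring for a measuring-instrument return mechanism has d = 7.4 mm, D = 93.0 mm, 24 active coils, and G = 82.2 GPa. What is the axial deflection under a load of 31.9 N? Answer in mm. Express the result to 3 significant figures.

20.0 mm

k = Gd⁴/(8D³N_a) = (82.2×10³)(7.4⁴)/(8·93.0³·24) = 1.5961 N/mm
δ = F/k = 31.9 / 1.5961 = 19.987 mm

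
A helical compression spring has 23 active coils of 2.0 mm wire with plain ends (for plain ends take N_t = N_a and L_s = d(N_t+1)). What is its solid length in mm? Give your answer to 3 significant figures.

plain ends: N_t = N_a = 23
L_s = d·(N_t+1) = 2.0 × 24 = 48 mm

48.0 mm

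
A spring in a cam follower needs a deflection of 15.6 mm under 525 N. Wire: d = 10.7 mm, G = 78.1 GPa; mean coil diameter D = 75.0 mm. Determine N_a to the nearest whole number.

9

Required rate k = F/δ = 525/15.6 = 33.654 N/mm
N_a = Gd⁴/(8D³k) = (78.1×10³ × 10.7⁴)/(8 × 75.0³ × 33.654)
    = 1.02373e+09 / 1.13582e+08 = 9.013 → 9 coils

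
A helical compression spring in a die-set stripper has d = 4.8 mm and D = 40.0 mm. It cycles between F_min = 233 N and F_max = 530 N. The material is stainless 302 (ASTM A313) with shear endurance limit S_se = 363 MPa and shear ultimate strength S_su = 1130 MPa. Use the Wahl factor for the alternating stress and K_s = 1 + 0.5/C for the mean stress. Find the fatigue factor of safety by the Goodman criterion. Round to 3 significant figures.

1.29

C = D/d = 40.0/4.8 = 8.3333; K_W = (4C−1)/(4C−4)+0.615/C = 1.1761; K_s = 1+0.5/C = 1.0600
F_a = (F_max−F_min)/2 = 148.5 N; F_m = (F_max+F_min)/2 = 381.5 N
τ_a = K_W·8F_aD/(πd³) = 1.1761 × 136.77 = 160.86 MPa
τ_m = K_s·8F_mD/(πd³) = 1.0600 × 351.38 = 372.46 MPa
Goodman: 1/n_f = τ_a/S_se + τ_m/S_su = 160.86/363 + 372.46/1130 = 0.44313 + 0.32961 = 0.77274
n_f = 1/0.77274 = 1.294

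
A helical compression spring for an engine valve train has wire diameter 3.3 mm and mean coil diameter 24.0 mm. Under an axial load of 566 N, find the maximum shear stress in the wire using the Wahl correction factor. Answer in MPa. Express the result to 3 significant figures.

Spring index C = D/d = 24.0/3.3 = 7.2727
K_W = (4C−1)/(4C−4) + 0.615/C = 28.091/25.091 + 0.0846 = 1.2041
τ₀ = 8FD/(πd³) = 8·566·24.0/(π·3.3³) = 108672/112.9 = 962.56 MPa
τ_max = K·τ₀ = 1.2041 × 962.56 = 1159 MPa

1160 MPa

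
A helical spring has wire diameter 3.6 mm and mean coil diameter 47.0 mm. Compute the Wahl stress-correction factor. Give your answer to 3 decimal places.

1.109

C = D/d = 47.0/3.6 = 13.0556
K_W = (4C−1)/(4C−4) + 0.615/C = 51.222/48.222 + 0.0471 = 1.1093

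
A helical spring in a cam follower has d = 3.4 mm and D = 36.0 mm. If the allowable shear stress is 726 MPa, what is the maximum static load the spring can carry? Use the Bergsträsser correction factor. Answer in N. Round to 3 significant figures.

C = D/d = 36.0/3.4 = 10.5882
K_B = (4C+2)/(4C−3) = 44.353/39.353 = 1.1271
τ_max = K·8FD/(πd³) → F_max = τ_allow·πd³/(8DK)
F_max = 726·π·3.4³/(8·36.0·1.1271) = 89644/324.59 = 276.18 N

276 N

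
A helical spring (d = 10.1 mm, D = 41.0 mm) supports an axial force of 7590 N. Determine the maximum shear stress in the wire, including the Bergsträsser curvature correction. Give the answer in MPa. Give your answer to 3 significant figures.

Spring index C = D/d = 41.0/10.1 = 4.0594
K_B = (4C+2)/(4C−3) = 18.238/13.238 = 1.3777
τ₀ = 8FD/(πd³) = 8·7590·41.0/(π·10.1³) = 2.48952e+06/3236.8 = 769.13 MPa
τ_max = K·τ₀ = 1.3777 × 769.13 = 1059.6 MPa

1060 MPa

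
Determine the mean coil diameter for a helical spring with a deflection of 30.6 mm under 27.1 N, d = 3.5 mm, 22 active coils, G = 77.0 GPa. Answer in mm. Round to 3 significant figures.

42.0 mm

Required rate k = F/δ = 27.1/30.6 = 0.88562 N/mm
D = (Gd⁴/(8N_a·k))^(1/3) = (77.0×10³·3.5⁴/(8·22·0.88562))^(1/3)
  = (74131.4)^(1/3) = 42.0082 mm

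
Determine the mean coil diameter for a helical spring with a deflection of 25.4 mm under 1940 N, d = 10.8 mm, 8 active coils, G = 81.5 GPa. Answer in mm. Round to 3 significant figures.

61.0 mm

Required rate k = F/δ = 1940/25.4 = 76.378 N/mm
D = (Gd⁴/(8N_a·k))^(1/3) = (81.5×10³·10.8⁴/(8·8·76.378))^(1/3)
  = (226832)^(1/3) = 60.9867 mm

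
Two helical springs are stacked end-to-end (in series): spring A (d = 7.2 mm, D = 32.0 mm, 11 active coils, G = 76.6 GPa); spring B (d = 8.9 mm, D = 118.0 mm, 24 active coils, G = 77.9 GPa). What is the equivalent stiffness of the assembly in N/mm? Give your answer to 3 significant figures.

1.52 N/mm

k_A = Gd⁴/(8D³N_a) = (76.6×10³)(7.2⁴)/(8·32.0³·11) = 71.388 N/mm
k_B = Gd⁴/(8D³N_a) = (77.9×10³)(8.9⁴)/(8·118.0³·24) = 1.5494 N/mm
Series: 1/k_eq = 1/71.388 + 1/1.5494 = 0.65944; k_eq = 1.5164 N/mm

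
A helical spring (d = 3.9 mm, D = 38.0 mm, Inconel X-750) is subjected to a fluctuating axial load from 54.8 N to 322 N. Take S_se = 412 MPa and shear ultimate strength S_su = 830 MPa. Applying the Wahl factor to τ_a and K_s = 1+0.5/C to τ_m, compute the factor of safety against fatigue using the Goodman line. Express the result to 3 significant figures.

C = D/d = 38.0/3.9 = 9.7436; K_W = (4C−1)/(4C−4)+0.615/C = 1.1489; K_s = 1+0.5/C = 1.0513
F_a = (F_max−F_min)/2 = 133.6 N; F_m = (F_max+F_min)/2 = 188.4 N
τ_a = K_W·8F_aD/(πd³) = 1.1489 × 217.94 = 250.39 MPa
τ_m = K_s·8F_mD/(πd³) = 1.0513 × 307.33 = 323.11 MPa
Goodman: 1/n_f = τ_a/S_se + τ_m/S_su = 250.39/412 + 323.11/830 = 0.60774 + 0.38928 = 0.99703
n_f = 1/0.99703 = 1.003

1.00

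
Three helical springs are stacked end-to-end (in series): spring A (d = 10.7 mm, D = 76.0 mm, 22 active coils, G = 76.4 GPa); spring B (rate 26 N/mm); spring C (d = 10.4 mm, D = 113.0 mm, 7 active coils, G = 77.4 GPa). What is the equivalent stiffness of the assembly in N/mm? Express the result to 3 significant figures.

4.88 N/mm

k_A = Gd⁴/(8D³N_a) = (76.4×10³)(10.7⁴)/(8·76.0³·22) = 12.962 N/mm
k_C = Gd⁴/(8D³N_a) = (77.4×10³)(10.4⁴)/(8·113.0³·7) = 11.206 N/mm
Series: 1/k_eq = 1/12.962 + 1/26 + 1/11.206 = 0.20485; k_eq = 4.8817 N/mm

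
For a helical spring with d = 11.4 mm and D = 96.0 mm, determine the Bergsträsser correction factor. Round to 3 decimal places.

1.163

C = D/d = 96.0/11.4 = 8.4211
K_B = (4C+2)/(4C−3) = 35.684/30.684 = 1.1630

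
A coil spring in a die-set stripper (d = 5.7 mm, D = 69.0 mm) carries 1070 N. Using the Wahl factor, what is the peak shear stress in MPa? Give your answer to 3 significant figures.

Spring index C = D/d = 69.0/5.7 = 12.1053
K_W = (4C−1)/(4C−4) + 0.615/C = 47.421/44.421 + 0.0508 = 1.1183
τ₀ = 8FD/(πd³) = 8·1070·69.0/(π·5.7³) = 590640/581.8 = 1015.2 MPa
τ_max = K·τ₀ = 1.1183 × 1015.2 = 1135.3 MPa

1140 MPa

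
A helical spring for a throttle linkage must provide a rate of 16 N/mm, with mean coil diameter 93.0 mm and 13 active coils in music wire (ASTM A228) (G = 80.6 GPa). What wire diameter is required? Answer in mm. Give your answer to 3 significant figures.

11.4 mm

d = (8D³N_a·k / G)^(1/4) = (8·93.0³·13·16 / (80.6×10³))^0.25
  = (16606)^0.25 = 11.3519 mm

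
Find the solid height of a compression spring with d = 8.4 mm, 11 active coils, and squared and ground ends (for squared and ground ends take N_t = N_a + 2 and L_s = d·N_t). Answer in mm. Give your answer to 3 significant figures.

squared and ground ends: N_t = N_a + 2 = 11 + 2 = 13
L_s = d·N_t = 8.4 × 13 = 109.2 mm

109 mm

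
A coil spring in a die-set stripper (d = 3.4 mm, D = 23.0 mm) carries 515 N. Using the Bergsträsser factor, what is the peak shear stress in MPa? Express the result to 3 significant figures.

927 MPa

Spring index C = D/d = 23.0/3.4 = 6.7647
K_B = (4C+2)/(4C−3) = 29.059/24.059 = 1.2078
τ₀ = 8FD/(πd³) = 8·515·23.0/(π·3.4³) = 94760/123.48 = 767.43 MPa
τ_max = K·τ₀ = 1.2078 × 767.43 = 926.92 MPa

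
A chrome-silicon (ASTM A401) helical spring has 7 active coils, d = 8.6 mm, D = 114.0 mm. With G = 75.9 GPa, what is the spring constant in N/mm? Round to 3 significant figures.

k = Gd⁴/(8D³N_a) = (75.9×10³ × 8.6⁴) / (8 × 114.0³ × 7)
  = 4.15179e+08 / 8.29665e+07 = 5.0042 N/mm

5.00 N/mm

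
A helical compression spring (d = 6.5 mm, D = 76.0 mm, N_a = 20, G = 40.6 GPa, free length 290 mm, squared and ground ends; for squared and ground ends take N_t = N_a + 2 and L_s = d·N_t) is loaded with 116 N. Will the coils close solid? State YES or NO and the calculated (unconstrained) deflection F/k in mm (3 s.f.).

NO, δ = 112 mm

k = Gd⁴/(8D³N_a) = (40.6×10³)(6.5⁴)/(8·76.0³·20) = 1.0319 N/mm
N_t = 22; L_s = 6.5·22 = 143 mm; δ_solid = L₀ − L_s = 290 − 143 = 147 mm
δ = F/k = 116/1.0319 = 112.42 mm
δ < δ_solid → spring does not go solid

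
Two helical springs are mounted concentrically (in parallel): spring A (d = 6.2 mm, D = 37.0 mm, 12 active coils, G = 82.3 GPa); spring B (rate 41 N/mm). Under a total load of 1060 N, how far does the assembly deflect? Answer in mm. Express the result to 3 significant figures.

16.1 mm

k_A = Gd⁴/(8D³N_a) = (82.3×10³)(6.2⁴)/(8·37.0³·12) = 25.009 N/mm
Parallel: k_eq = 25.009 + 41 = 66.009 N/mm
δ = F/k_eq = 1060/66.009 = 16.059 mm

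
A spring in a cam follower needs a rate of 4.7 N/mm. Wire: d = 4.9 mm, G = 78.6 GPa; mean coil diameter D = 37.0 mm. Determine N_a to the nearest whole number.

N_a = Gd⁴/(8D³k) = (78.6×10³ × 4.9⁴)/(8 × 37.0³ × 4.7)
    = 4.53113e+07 / 1.90455e+06 = 23.79 → 24 coils

24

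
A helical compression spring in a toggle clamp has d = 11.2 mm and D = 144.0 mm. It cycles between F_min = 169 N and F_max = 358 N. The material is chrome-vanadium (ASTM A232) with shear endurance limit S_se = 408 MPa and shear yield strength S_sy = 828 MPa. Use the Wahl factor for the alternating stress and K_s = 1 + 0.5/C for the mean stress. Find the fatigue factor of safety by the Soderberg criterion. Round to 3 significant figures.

6.52

C = D/d = 144.0/11.2 = 12.8571; K_W = (4C−1)/(4C−4)+0.615/C = 1.1111; K_s = 1+0.5/C = 1.0389
F_a = (F_max−F_min)/2 = 94.5 N; F_m = (F_max+F_min)/2 = 263.5 N
τ_a = K_W·8F_aD/(πd³) = 1.1111 × 24.665 = 27.405 MPa
τ_m = K_s·8F_mD/(πd³) = 1.0389 × 68.775 = 71.449 MPa
Soderberg: 1/n_f = τ_a/S_se + τ_m/S_sy = 27.405/408 + 71.449/828 = 0.06717 + 0.08629 = 0.15346
n_f = 1/0.15346 = 6.516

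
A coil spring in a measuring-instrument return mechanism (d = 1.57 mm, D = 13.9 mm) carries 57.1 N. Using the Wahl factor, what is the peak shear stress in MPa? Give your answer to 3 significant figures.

608 MPa

Spring index C = D/d = 13.9/1.57 = 8.8535
K_W = (4C−1)/(4C−4) + 0.615/C = 34.414/31.414 + 0.0695 = 1.1650
τ₀ = 8FD/(πd³) = 8·57.1·13.9/(π·1.57³) = 6349.52/12.158 = 522.27 MPa
τ_max = K·τ₀ = 1.1650 × 522.27 = 608.42 MPa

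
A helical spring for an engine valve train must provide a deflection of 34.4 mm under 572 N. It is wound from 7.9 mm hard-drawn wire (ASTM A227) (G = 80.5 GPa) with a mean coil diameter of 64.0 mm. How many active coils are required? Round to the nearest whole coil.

Required rate k = F/δ = 572/34.4 = 16.628 N/mm
N_a = Gd⁴/(8D³k) = (80.5×10³ × 7.9⁴)/(8 × 64.0³ × 16.628)
    = 3.13548e+08 / 3.48712e+07 = 8.992 → 9 coils

9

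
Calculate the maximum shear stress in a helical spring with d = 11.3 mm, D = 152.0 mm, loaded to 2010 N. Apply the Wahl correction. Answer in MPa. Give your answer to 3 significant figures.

Spring index C = D/d = 152.0/11.3 = 13.4513
K_W = (4C−1)/(4C−4) + 0.615/C = 52.805/49.805 + 0.0457 = 1.1060
τ₀ = 8FD/(πd³) = 8·2010·152.0/(π·11.3³) = 2.44416e+06/4533 = 539.19 MPa
τ_max = K·τ₀ = 1.1060 × 539.19 = 596.32 MPa

596 MPa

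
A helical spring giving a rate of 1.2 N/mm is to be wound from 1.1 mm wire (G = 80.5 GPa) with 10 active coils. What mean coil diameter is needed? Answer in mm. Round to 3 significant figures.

D = (Gd⁴/(8N_a·k))^(1/3) = (80.5×10³·1.1⁴/(8·10·1.2))^(1/3)
  = (1227.71)^(1/3) = 10.7078 mm

10.7 mm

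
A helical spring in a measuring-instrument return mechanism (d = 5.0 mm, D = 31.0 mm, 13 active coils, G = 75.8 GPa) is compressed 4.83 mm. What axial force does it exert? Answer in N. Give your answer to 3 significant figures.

k = Gd⁴/(8D³N_a) = (75.8×10³)(5.0⁴)/(8·31.0³·13) = 15.291 N/mm
F = k·δ = 15.291 × 4.83 = 73.855 N

73.9 N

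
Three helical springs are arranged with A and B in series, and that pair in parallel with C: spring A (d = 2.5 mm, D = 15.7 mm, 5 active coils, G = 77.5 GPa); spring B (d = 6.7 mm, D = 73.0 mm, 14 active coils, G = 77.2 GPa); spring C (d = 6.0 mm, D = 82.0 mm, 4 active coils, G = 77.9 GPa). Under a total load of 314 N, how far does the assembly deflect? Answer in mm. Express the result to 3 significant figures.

k_A = Gd⁴/(8D³N_a) = (77.5×10³)(2.5⁴)/(8·15.7³·5) = 19.557 N/mm
k_B = Gd⁴/(8D³N_a) = (77.2×10³)(6.7⁴)/(8·73.0³·14) = 3.5705 N/mm
k_C = Gd⁴/(8D³N_a) = (77.9×10³)(6.0⁴)/(8·82.0³·4) = 5.722 N/mm
Springs A,B series: k_AB = 1/(1/19.557+1/3.5705) = 3.0193 N/mm; parallel with C: k_eq = 3.0193+5.722 = 8.7413 N/mm
δ = F/k_eq = 314/8.7413 = 35.921 mm

35.9 mm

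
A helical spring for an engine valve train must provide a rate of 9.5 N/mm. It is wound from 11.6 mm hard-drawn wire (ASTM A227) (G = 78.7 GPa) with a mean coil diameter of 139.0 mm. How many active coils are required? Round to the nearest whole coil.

N_a = Gd⁴/(8D³k) = (78.7×10³ × 11.6⁴)/(8 × 139.0³ × 9.5)
    = 1.42497e+09 / 2.04107e+08 = 6.981 → 7 coils

7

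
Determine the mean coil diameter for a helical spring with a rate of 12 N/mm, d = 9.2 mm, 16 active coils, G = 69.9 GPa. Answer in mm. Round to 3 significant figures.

68.8 mm

D = (Gd⁴/(8N_a·k))^(1/3) = (69.9×10³·9.2⁴/(8·16·12))^(1/3)
  = (326015)^(1/3) = 68.8249 mm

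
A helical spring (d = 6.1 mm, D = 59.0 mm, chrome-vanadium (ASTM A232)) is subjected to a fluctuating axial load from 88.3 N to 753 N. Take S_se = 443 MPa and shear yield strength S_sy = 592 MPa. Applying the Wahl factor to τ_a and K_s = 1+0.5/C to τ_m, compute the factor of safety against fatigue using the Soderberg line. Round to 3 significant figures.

C = D/d = 59.0/6.1 = 9.6721; K_W = (4C−1)/(4C−4)+0.615/C = 1.1501; K_s = 1+0.5/C = 1.0517
F_a = (F_max−F_min)/2 = 332.35 N; F_m = (F_max+F_min)/2 = 420.65 N
τ_a = K_W·8F_aD/(πd³) = 1.1501 × 219.99 = 253 MPa
τ_m = K_s·8F_mD/(πd³) = 1.0517 × 278.43 = 292.83 MPa
Soderberg: 1/n_f = τ_a/S_se + τ_m/S_sy = 253/443 + 292.83/592 = 0.57111 + 0.49464 = 1.0658
n_f = 1/1.0658 = 0.9383

0.938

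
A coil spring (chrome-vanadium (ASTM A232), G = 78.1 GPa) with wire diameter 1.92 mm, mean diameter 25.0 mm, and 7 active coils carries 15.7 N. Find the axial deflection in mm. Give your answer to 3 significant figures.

12.9 mm

k = Gd⁴/(8D³N_a) = (78.1×10³)(1.92⁴)/(8·25.0³·7) = 1.213 N/mm
δ = F/k = 15.7 / 1.213 = 12.944 mm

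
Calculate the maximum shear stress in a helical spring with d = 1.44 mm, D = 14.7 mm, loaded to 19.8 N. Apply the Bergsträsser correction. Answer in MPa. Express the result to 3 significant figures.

Spring index C = D/d = 14.7/1.44 = 10.2083
K_B = (4C+2)/(4C−3) = 42.833/37.833 = 1.1322
τ₀ = 8FD/(πd³) = 8·19.8·14.7/(π·1.44³) = 2328.48/9.3807 = 248.22 MPa
τ_max = K·τ₀ = 1.1322 × 248.22 = 281.02 MPa

281 MPa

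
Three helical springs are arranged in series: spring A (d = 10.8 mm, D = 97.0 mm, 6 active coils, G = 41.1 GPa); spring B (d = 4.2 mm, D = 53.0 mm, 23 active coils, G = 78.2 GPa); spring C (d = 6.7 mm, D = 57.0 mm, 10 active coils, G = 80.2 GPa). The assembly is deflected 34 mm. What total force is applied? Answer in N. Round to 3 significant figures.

k_A = Gd⁴/(8D³N_a) = (41.1×10³)(10.8⁴)/(8·97.0³·6) = 12.764 N/mm
k_B = Gd⁴/(8D³N_a) = (78.2×10³)(4.2⁴)/(8·53.0³·23) = 0.8883 N/mm
k_C = Gd⁴/(8D³N_a) = (80.2×10³)(6.7⁴)/(8·57.0³·10) = 10.908 N/mm
Series: 1/k_eq = 1/12.764 + 1/0.8883 + 1/10.908 = 1.2958; k_eq = 0.77174 N/mm
F = k_eq·δ = 0.77174·34 = 26.239 N

26.2 N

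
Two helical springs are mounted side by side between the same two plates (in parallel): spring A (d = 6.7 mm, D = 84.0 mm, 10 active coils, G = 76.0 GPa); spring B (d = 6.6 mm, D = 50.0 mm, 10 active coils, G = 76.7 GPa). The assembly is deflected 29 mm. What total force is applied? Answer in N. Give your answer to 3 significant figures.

516 N

k_A = Gd⁴/(8D³N_a) = (76.0×10³)(6.7⁴)/(8·84.0³·10) = 3.2299 N/mm
k_B = Gd⁴/(8D³N_a) = (76.7×10³)(6.6⁴)/(8·50.0³·10) = 14.554 N/mm
Parallel: k_eq = 3.2299 + 14.554 = 17.783 N/mm
F = k_eq·δ = 17.783·29 = 515.72 N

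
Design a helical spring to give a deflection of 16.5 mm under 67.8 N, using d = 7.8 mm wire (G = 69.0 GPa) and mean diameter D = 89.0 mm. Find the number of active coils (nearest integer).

Required rate k = F/δ = 67.8/16.5 = 4.1091 N/mm
N_a = Gd⁴/(8D³k) = (69.0×10³ × 7.8⁴)/(8 × 89.0³ × 4.1091)
    = 2.55404e+08 / 2.31743e+07 = 11.02 → 11 coils

11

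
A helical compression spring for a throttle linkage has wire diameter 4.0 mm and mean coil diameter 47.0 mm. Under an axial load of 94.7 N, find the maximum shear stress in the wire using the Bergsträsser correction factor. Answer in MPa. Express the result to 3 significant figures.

Spring index C = D/d = 47.0/4.0 = 11.7500
K_B = (4C+2)/(4C−3) = 49.000/44.000 = 1.1136
τ₀ = 8FD/(πd³) = 8·94.7·47.0/(π·4.0³) = 35607.2/201.06 = 177.1 MPa
τ_max = K·τ₀ = 1.1136 × 177.1 = 197.22 MPa

197 MPa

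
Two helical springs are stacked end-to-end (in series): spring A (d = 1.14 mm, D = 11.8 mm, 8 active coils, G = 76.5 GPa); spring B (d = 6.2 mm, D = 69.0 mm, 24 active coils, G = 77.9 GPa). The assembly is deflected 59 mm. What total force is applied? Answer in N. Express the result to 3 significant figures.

k_A = Gd⁴/(8D³N_a) = (76.5×10³)(1.14⁴)/(8·11.8³·8) = 1.2287 N/mm
k_B = Gd⁴/(8D³N_a) = (77.9×10³)(6.2⁴)/(8·69.0³·24) = 1.825 N/mm
Series: 1/k_eq = 1/1.2287 + 1/1.825 = 1.3618; k_eq = 0.73432 N/mm
F = k_eq·δ = 0.73432·59 = 43.325 N

43.3 N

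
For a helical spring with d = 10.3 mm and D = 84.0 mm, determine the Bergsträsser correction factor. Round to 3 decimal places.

1.169

C = D/d = 84.0/10.3 = 8.1553
K_B = (4C+2)/(4C−3) = 34.621/29.621 = 1.1688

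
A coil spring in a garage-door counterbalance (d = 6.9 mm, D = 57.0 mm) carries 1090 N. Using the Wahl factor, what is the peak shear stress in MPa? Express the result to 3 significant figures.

Spring index C = D/d = 57.0/6.9 = 8.2609
K_W = (4C−1)/(4C−4) + 0.615/C = 32.043/29.043 + 0.0744 = 1.1777
τ₀ = 8FD/(πd³) = 8·1090·57.0/(π·6.9³) = 497040/1032 = 481.61 MPa
τ_max = K·τ₀ = 1.1777 × 481.61 = 567.21 MPa

567 MPa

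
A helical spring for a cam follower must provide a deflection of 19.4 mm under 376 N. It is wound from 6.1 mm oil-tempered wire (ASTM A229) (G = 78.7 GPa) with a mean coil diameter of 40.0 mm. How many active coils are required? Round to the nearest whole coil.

Required rate k = F/δ = 376/19.4 = 19.381 N/mm
N_a = Gd⁴/(8D³k) = (78.7×10³ × 6.1⁴)/(8 × 40.0³ × 19.381)
    = 1.08967e+08 / 9.9233e+06 = 10.98 → 11 coils

11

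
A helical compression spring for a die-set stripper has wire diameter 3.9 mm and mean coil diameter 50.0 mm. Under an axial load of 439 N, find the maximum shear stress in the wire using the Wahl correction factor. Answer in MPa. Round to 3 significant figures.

Spring index C = D/d = 50.0/3.9 = 12.8205
K_W = (4C−1)/(4C−4) + 0.615/C = 50.282/47.282 + 0.0480 = 1.1114
τ₀ = 8FD/(πd³) = 8·439·50.0/(π·3.9³) = 175600/186.36 = 942.28 MPa
τ_max = K·τ₀ = 1.1114 × 942.28 = 1047.3 MPa

1050 MPa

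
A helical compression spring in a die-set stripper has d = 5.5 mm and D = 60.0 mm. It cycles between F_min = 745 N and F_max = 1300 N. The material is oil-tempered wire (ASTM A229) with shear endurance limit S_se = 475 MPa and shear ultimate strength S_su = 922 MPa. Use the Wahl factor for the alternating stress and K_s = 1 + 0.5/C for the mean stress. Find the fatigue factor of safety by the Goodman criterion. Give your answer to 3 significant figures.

C = D/d = 60.0/5.5 = 10.9091; K_W = (4C−1)/(4C−4)+0.615/C = 1.1321; K_s = 1+0.5/C = 1.0458
F_a = (F_max−F_min)/2 = 277.5 N; F_m = (F_max+F_min)/2 = 1022.5 N
τ_a = K_W·8F_aD/(πd³) = 1.1321 × 254.84 = 288.49 MPa
τ_m = K_s·8F_mD/(πd³) = 1.0458 × 939 = 982.04 MPa
Goodman: 1/n_f = τ_a/S_se + τ_m/S_su = 288.49/475 + 982.04/922 = 0.60736 + 1.06512 = 1.6725
n_f = 1/1.6725 = 0.5979

0.598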